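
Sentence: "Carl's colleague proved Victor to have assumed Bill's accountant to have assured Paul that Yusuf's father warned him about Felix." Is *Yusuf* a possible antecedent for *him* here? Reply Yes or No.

Yes

*him* is a pronoun; Principle B requires it to be free in its binding domain — the clause headed by 'warned'.
— Yusuf: possessor inside the subject DP of the clause headed by 'warned'; does not c-command the pronoun — Principle B does not apply; allowed.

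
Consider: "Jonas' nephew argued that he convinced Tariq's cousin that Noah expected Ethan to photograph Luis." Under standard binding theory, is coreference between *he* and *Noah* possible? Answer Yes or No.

No

*Noah* is an R-expression; Principle C requires it to be free (not bound by any c-commanding expression).
— he: subject of the clause headed by 'convinced'; the pronoun c-commands the R-expression — coreference blocked (Principle C).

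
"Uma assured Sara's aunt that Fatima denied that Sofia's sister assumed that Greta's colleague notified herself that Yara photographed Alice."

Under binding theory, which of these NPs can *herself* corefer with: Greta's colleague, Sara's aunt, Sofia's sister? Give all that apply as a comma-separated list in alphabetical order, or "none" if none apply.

Greta's colleague

*herself* is a reflexive; Principle A requires it to be bound within its binding domain — the clause headed by 'notified'.
— Greta's colleague: subject of the clause headed by 'notified'; c-commands the reflexive within its binding domain — allowed (Principle A).
— Sara's aunt: object of the matrix clause; c-commands the reflexive but lies outside its binding domain — cannot bind it (Principle A).
— Sofia's sister: subject of the clause headed by 'assumed'; c-commands the reflexive but lies outside its binding domain — cannot bind it (Principle A).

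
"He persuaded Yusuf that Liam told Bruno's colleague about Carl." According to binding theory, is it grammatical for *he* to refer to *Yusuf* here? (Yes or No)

No

*Yusuf* is an R-expression; Principle C requires it to be free (not bound by any c-commanding expression).
— he: subject of the matrix clause; the pronoun c-commands the R-expression — coreference blocked (Principle C).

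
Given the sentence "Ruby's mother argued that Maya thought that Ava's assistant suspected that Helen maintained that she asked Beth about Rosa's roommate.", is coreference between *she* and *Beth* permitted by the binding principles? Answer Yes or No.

*she* is a pronoun; Principle B requires it to be free in its binding domain — the clause headed by 'asked'.
— Beth: object of the clause headed by 'asked'; is c-commanded by the pronoun; coreference would bind this R-expression — blocked (Principle C).

No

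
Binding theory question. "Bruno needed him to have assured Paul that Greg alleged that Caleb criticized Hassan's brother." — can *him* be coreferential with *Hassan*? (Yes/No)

*him* is a pronoun; Principle B requires it to be free in its binding domain — the matrix clause.
— Hassan: possessor inside the object DP of the clause headed by 'criticized'; is c-commanded by the pronoun; coreference would bind this R-expression — blocked (Principle C).

No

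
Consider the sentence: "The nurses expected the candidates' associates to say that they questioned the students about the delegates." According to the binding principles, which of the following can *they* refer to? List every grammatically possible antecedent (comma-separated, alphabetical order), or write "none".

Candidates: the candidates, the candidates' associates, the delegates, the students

the candidates, the candidates' associates

*they* is a pronoun; Principle B requires it to be free in its binding domain — the clause headed by 'questioned'.
— the candidates: possessor inside the subject DP of the clause headed by 'say'; does not c-command the pronoun — Principle B does not apply; allowed.
— the candidates' associates: subject of the clause headed by 'say'; c-commands the pronoun but lies outside its binding domain — allowed.
— the delegates: second object of the clause headed by 'questioned'; is c-commanded by the pronoun; coreference would bind this R-expression — blocked (Principle C).
— the students: object of the clause headed by 'questioned'; is c-commanded by the pronoun; coreference would bind this R-expression — blocked (Principle C).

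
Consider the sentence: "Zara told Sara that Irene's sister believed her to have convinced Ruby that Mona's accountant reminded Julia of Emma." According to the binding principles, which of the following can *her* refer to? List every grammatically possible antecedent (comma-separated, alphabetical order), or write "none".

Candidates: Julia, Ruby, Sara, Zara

*her* is a pronoun; Principle B requires it to be free in its binding domain — the clause headed by 'believed'.
— Julia: object of the clause headed by 'reminded'; is c-commanded by the pronoun; coreference would bind this R-expression — blocked (Principle C).
— Ruby: object of the clause headed by 'convinced'; is c-commanded by the pronoun; coreference would bind this R-expression — blocked (Principle C).
— Sara: object of the matrix clause; c-commands the pronoun but lies outside its binding domain — allowed.
— Zara: subject of the matrix clause; c-commands the pronoun but lies outside its binding domain — allowed.

Sara, Zara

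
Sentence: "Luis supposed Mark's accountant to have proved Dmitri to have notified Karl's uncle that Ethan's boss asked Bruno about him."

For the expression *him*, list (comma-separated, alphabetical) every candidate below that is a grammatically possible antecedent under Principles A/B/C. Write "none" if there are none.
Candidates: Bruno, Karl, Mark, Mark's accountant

*him* is a pronoun; Principle B requires it to be free in its binding domain — the clause headed by 'asked'.
— Bruno: object of the clause headed by 'asked'; c-commands the pronoun within its binding domain — blocked (Principle B).
— Karl: possessor inside the object DP of the clause headed by 'notified'; does not c-command the pronoun — Principle B does not apply; allowed.
— Mark: possessor inside the subject DP of the clause headed by 'proved'; does not c-command the pronoun — Principle B does not apply; allowed.
— Mark's accountant: subject of the clause headed by 'proved'; c-commands the pronoun but lies outside its binding domain — allowed.

Karl, Mark, Mark's accountant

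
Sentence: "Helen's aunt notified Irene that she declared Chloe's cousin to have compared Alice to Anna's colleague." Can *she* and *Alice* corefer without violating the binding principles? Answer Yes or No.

*Alice* is an R-expression; Principle C requires it to be free (not bound by any c-commanding expression).
— she: subject of the clause headed by 'declared'; the pronoun c-commands the R-expression — coreference blocked (Principle C).

No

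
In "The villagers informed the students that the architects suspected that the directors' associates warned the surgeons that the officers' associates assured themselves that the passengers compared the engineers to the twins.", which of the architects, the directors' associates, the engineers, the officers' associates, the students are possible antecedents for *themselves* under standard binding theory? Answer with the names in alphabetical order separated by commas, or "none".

the officers' associates

*themselves* is a reflexive; Principle A requires it to be bound within its binding domain — the clause headed by 'assured'.
— the architects: subject of the clause headed by 'suspected'; c-commands the reflexive but lies outside its binding domain — cannot bind it (Principle A).
— the directors' associates: subject of the clause headed by 'warned'; c-commands the reflexive but lies outside its binding domain — cannot bind it (Principle A).
— the engineers: object of the clause headed by 'compared'; does not c-command the reflexive — cannot bind it (Principle A).
— the officers' associates: subject of the clause headed by 'assured'; c-commands the reflexive within its binding domain — allowed (Principle A).
— the students: object of the matrix clause; c-commands the reflexive but lies outside its binding domain — cannot bind it (Principle A).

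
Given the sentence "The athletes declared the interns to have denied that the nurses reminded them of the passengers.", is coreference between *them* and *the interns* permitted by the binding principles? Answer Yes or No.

*them* is a pronoun; Principle B requires it to be free in its binding domain — the clause headed by 'reminded'.
— the interns: subject of the clause headed by 'denied'; c-commands the pronoun but lies outside its binding domain — allowed.

Yes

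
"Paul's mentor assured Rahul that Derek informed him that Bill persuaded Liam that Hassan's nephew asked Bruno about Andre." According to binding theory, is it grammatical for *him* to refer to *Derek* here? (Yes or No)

No

*Derek* is an R-expression; Principle C requires it to be free (not bound by any c-commanding expression).
— him: object of the clause headed by 'informed'; the R-expression locally c-commands the pronoun — coreference blocked (Principle B on the pronoun).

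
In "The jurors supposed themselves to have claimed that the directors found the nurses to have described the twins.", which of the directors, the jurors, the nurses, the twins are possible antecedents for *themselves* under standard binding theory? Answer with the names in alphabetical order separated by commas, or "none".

*themselves* is a reflexive; Principle A requires it to be bound within its binding domain — the matrix clause.
— the directors: subject of the clause headed by 'found'; does not c-command the reflexive — cannot bind it (Principle A).
— the jurors: subject of the matrix clause; c-commands the reflexive within its binding domain — allowed (Principle A).
— the nurses: subject of the clause headed by 'described'; does not c-command the reflexive — cannot bind it (Principle A).
— the twins: object of the clause headed by 'described'; does not c-command the reflexive — cannot bind it (Principle A).

the jurors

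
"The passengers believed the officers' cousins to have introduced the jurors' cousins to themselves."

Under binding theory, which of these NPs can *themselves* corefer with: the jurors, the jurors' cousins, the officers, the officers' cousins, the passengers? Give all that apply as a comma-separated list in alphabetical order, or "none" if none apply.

*themselves* is a reflexive; Principle A requires it to be bound within its binding domain — the clause headed by 'introduced'.
— the jurors: possessor inside the object DP of the clause headed by 'introduced'; does not c-command the reflexive — cannot bind it (Principle A).
— the jurors' cousins: object of the clause headed by 'introduced'; c-commands the reflexive within its binding domain — allowed (Principle A).
— the officers: possessor inside the subject DP of the clause headed by 'introduced'; does not c-command the reflexive — cannot bind it (Principle A).
— the officers' cousins: subject of the clause headed by 'introduced'; c-commands the reflexive within its binding domain — allowed (Principle A).
— the passengers: subject of the matrix clause; c-commands the reflexive but lies outside its binding domain — cannot bind it (Principle A).

the jurors' cousins, the officers' cousins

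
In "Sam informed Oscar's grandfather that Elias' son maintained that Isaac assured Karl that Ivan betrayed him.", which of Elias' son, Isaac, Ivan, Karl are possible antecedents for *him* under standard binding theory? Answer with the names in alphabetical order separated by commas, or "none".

*him* is a pronoun; Principle B requires it to be free in its binding domain — the clause headed by 'betrayed'.
— Elias' son: subject of the clause headed by 'maintained'; c-commands the pronoun but lies outside its binding domain — allowed.
— Isaac: subject of the clause headed by 'assured'; c-commands the pronoun but lies outside its binding domain — allowed.
— Ivan: subject of the clause headed by 'betrayed'; c-commands the pronoun within its binding domain — blocked (Principle B).
— Karl: object of the clause headed by 'assured'; c-commands the pronoun but lies outside its binding domain — allowed.

Elias' son, Isaac, Karl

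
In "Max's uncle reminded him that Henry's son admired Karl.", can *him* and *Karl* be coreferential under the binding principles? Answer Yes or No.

No

*Karl* is an R-expression; Principle C requires it to be free (not bound by any c-commanding expression).
— him: object of the matrix clause; the pronoun c-commands the R-expression — coreference blocked (Principle C).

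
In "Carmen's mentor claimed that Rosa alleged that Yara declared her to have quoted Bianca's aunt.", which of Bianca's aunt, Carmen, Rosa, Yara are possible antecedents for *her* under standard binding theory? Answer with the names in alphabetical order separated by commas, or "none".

*her* is a pronoun; Principle B requires it to be free in its binding domain — the clause headed by 'declared'.
— Bianca's aunt: object of the clause headed by 'quoted'; is c-commanded by the pronoun; coreference would bind this R-expression — blocked (Principle C).
— Carmen: possessor inside the subject DP of the matrix clause; does not c-command the pronoun — Principle B does not apply; allowed.
— Rosa: subject of the clause headed by 'alleged'; c-commands the pronoun but lies outside its binding domain — allowed.
— Yara: subject of the clause headed by 'declared'; c-commands the pronoun within its binding domain — blocked (Principle B).

Carmen, Rosa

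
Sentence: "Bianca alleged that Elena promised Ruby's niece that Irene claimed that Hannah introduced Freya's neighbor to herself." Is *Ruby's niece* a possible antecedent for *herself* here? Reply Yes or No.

*herself* is a reflexive; Principle A requires it to be bound within its binding domain — the clause headed by 'introduced'.
— Ruby's niece: object of the clause headed by 'promised'; c-commands the reflexive but lies outside its binding domain — cannot bind it (Principle A).

No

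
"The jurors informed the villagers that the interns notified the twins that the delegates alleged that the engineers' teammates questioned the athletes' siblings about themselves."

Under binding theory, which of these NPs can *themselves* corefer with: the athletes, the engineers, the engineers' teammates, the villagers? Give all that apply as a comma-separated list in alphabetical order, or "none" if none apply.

the engineers' teammates

*themselves* is a reflexive; Principle A requires it to be bound within its binding domain — the clause headed by 'questioned'.
— the athletes: possessor inside the object DP of the clause headed by 'questioned'; does not c-command the reflexive — cannot bind it (Principle A).
— the engineers: possessor inside the subject DP of the clause headed by 'questioned'; does not c-command the reflexive — cannot bind it (Principle A).
— the engineers' teammates: subject of the clause headed by 'questioned'; c-commands the reflexive within its binding domain — allowed (Principle A).
— the villagers: object of the matrix clause; c-commands the reflexive but lies outside its binding domain — cannot bind it (Principle A).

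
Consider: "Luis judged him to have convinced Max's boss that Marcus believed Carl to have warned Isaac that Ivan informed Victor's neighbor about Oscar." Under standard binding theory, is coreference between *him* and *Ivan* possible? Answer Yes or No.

No

*Ivan* is an R-expression; Principle C requires it to be free (not bound by any c-commanding expression).
— him: subject of the clause headed by 'convinced'; the pronoun c-commands the R-expression — coreference blocked (Principle C).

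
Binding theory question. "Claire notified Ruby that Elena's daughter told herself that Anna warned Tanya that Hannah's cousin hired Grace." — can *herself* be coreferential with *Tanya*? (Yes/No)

No

*herself* is a reflexive; Principle A requires it to be bound within its binding domain — the clause headed by 'told'.
— Tanya: object of the clause headed by 'warned'; does not c-command the reflexive — cannot bind it (Principle A).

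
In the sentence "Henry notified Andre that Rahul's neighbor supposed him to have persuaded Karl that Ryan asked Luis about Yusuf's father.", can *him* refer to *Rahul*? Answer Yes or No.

Yes

*him* is a pronoun; Principle B requires it to be free in its binding domain — the clause headed by 'supposed'.
— Rahul: possessor inside the subject DP of the clause headed by 'supposed'; does not c-command the pronoun — Principle B does not apply; allowed.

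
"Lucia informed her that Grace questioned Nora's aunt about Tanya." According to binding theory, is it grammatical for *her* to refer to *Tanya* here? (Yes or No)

*Tanya* is an R-expression; Principle C requires it to be free (not bound by any c-commanding expression).
— her: object of the matrix clause; the pronoun c-commands the R-expression — coreference blocked (Principle C).

No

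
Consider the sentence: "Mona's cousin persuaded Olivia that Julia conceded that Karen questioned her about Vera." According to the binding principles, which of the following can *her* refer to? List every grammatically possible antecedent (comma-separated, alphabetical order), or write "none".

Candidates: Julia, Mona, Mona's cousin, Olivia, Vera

*her* is a pronoun; Principle B requires it to be free in its binding domain — the clause headed by 'questioned'.
— Julia: subject of the clause headed by 'conceded'; c-commands the pronoun but lies outside its binding domain — allowed.
— Mona: possessor inside the subject DP of the matrix clause; does not c-command the pronoun — Principle B does not apply; allowed.
— Mona's cousin: subject of the matrix clause; c-commands the pronoun but lies outside its binding domain — allowed.
— Olivia: object of the matrix clause; c-commands the pronoun but lies outside its binding domain — allowed.
— Vera: second object of the clause headed by 'questioned'; is c-commanded by the pronoun; coreference would bind this R-expression — blocked (Principle C).

Julia, Mona, Mona's cousin, Olivia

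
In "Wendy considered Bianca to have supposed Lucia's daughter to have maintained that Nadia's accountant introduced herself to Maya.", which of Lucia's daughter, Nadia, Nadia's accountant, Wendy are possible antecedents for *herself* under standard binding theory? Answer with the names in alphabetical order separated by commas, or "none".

*herself* is a reflexive; Principle A requires it to be bound within its binding domain — the clause headed by 'introduced'.
— Lucia's daughter: subject of the clause headed by 'maintained'; c-commands the reflexive but lies outside its binding domain — cannot bind it (Principle A).
— Nadia: possessor inside the subject DP of the clause headed by 'introduced'; does not c-command the reflexive — cannot bind it (Principle A).
— Nadia's accountant: subject of the clause headed by 'introduced'; c-commands the reflexive within its binding domain — allowed (Principle A).
— Wendy: subject of the matrix clause; c-commands the reflexive but lies outside its binding domain — cannot bind it (Principle A).

Nadia's accountant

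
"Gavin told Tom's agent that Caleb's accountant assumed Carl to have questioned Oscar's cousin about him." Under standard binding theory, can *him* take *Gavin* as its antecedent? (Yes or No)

*him* is a pronoun; Principle B requires it to be free in its binding domain — the clause headed by 'questioned'.
— Gavin: subject of the matrix clause; c-commands the pronoun but lies outside its binding domain — allowed.

Yes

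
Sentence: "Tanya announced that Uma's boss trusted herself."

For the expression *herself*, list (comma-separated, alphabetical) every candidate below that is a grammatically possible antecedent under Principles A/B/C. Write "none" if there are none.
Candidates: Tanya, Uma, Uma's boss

*herself* is a reflexive; Principle A requires it to be bound within its binding domain — the clause headed by 'trusted'.
— Tanya: subject of the matrix clause; c-commands the reflexive but lies outside its binding domain — cannot bind it (Principle A).
— Uma: possessor inside the subject DP of the clause headed by 'trusted'; does not c-command the reflexive — cannot bind it (Principle A).
— Uma's boss: subject of the clause headed by 'trusted'; c-commands the reflexive within its binding domain — allowed (Principle A).

Uma's boss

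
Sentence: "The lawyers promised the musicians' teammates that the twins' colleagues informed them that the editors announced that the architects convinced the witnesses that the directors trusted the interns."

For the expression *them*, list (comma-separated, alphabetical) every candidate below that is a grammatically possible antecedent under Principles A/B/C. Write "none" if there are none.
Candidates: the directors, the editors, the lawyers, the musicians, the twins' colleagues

*them* is a pronoun; Principle B requires it to be free in its binding domain — the clause headed by 'informed'.
— the directors: subject of the clause headed by 'trusted'; is c-commanded by the pronoun; coreference would bind this R-expression — blocked (Principle C).
— the editors: subject of the clause headed by 'announced'; is c-commanded by the pronoun; coreference would bind this R-expression — blocked (Principle C).
— the lawyers: subject of the matrix clause; c-commands the pronoun but lies outside its binding domain — allowed.
— the musicians: possessor inside the object DP of the matrix clause; does not c-command the pronoun — Principle B does not apply; allowed.
— the twins' colleagues: subject of the clause headed by 'informed'; c-commands the pronoun within its binding domain — blocked (Principle B).

the lawyers, the musicians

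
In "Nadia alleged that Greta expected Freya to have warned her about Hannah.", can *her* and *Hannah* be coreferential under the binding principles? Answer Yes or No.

No

*Hannah* is an R-expression; Principle C requires it to be free (not bound by any c-commanding expression).
— her: object of the clause headed by 'warned'; the pronoun c-commands the R-expression — coreference blocked (Principle C).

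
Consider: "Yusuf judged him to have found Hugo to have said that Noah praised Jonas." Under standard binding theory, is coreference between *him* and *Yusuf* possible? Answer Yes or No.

*Yusuf* is an R-expression; Principle C requires it to be free (not bound by any c-commanding expression).
— him: subject of the clause headed by 'found'; the R-expression locally c-commands the pronoun — coreference blocked (Principle B on the pronoun).

No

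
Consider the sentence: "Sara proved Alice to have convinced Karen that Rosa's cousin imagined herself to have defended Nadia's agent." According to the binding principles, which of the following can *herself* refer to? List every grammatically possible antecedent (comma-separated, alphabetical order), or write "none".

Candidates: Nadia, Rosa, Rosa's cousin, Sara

*herself* is a reflexive; Principle A requires it to be bound within its binding domain — the clause headed by 'imagined'.
— Nadia: possessor inside the object DP of the clause headed by 'defended'; does not c-command the reflexive — cannot bind it (Principle A).
— Rosa: possessor inside the subject DP of the clause headed by 'imagined'; does not c-command the reflexive — cannot bind it (Principle A).
— Rosa's cousin: subject of the clause headed by 'imagined'; c-commands the reflexive within its binding domain — allowed (Principle A).
— Sara: subject of the matrix clause; c-commands the reflexive but lies outside its binding domain — cannot bind it (Principle A).

Rosa's cousin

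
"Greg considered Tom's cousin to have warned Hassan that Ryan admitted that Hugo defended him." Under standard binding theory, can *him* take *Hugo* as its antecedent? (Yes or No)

No

*him* is a pronoun; Principle B requires it to be free in its binding domain — the clause headed by 'defended'.
— Hugo: subject of the clause headed by 'defended'; c-commands the pronoun within its binding domain — blocked (Principle B).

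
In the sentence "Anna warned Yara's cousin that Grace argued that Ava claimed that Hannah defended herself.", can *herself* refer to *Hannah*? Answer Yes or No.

Yes

*herself* is a reflexive; Principle A requires it to be bound within its binding domain — the clause headed by 'defended'.
— Hannah: subject of the clause headed by 'defended'; c-commands the reflexive within its binding domain — allowed (Principle A).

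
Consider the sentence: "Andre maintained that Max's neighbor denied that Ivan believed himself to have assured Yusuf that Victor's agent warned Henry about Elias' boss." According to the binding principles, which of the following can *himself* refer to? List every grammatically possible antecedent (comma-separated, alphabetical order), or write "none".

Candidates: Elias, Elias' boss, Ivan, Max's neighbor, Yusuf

Ivan

*himself* is a reflexive; Principle A requires it to be bound within its binding domain — the clause headed by 'believed'.
— Elias: possessor inside the second object DP of the clause headed by 'warned'; does not c-command the reflexive — cannot bind it (Principle A).
— Elias' boss: second object of the clause headed by 'warned'; does not c-command the reflexive — cannot bind it (Principle A).
— Ivan: subject of the clause headed by 'believed'; c-commands the reflexive within its binding domain — allowed (Principle A).
— Max's neighbor: subject of the clause headed by 'denied'; c-commands the reflexive but lies outside its binding domain — cannot bind it (Principle A).
— Yusuf: object of the clause headed by 'assured'; does not c-command the reflexive — cannot bind it (Principle A).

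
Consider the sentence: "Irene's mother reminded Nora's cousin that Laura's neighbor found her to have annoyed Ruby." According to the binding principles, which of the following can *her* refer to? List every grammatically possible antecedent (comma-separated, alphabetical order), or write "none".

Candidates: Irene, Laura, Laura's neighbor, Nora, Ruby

*her* is a pronoun; Principle B requires it to be free in its binding domain — the clause headed by 'found'.
— Irene: possessor inside the subject DP of the matrix clause; does not c-command the pronoun — Principle B does not apply; allowed.
— Laura: possessor inside the subject DP of the clause headed by 'found'; does not c-command the pronoun — Principle B does not apply; allowed.
— Laura's neighbor: subject of the clause headed by 'found'; c-commands the pronoun within its binding domain — blocked (Principle B).
— Nora: possessor inside the object DP of the matrix clause; does not c-command the pronoun — Principle B does not apply; allowed.
— Ruby: object of the clause headed by 'annoyed'; is c-commanded by the pronoun; coreference would bind this R-expression — blocked (Principle C).

Irene, Laura, Nora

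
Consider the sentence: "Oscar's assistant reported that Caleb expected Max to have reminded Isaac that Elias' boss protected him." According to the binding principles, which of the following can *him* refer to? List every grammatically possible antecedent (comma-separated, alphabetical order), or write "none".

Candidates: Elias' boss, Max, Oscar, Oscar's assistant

*him* is a pronoun; Principle B requires it to be free in its binding domain — the clause headed by 'protected'.
— Elias' boss: subject of the clause headed by 'protected'; c-commands the pronoun within its binding domain — blocked (Principle B).
— Max: subject of the clause headed by 'reminded'; c-commands the pronoun but lies outside its binding domain — allowed.
— Oscar: possessor inside the subject DP of the matrix clause; does not c-command the pronoun — Principle B does not apply; allowed.
— Oscar's assistant: subject of the matrix clause; c-commands the pronoun but lies outside its binding domain — allowed.

Max, Oscar, Oscar's assistant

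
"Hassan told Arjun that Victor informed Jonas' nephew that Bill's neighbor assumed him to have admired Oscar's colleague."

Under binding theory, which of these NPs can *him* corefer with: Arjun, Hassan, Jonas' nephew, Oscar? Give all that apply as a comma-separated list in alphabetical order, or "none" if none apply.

*him* is a pronoun; Principle B requires it to be free in its binding domain — the clause headed by 'assumed'.
— Arjun: object of the matrix clause; c-commands the pronoun but lies outside its binding domain — allowed.
— Hassan: subject of the matrix clause; c-commands the pronoun but lies outside its binding domain — allowed.
— Jonas' nephew: object of the clause headed by 'informed'; c-commands the pronoun but lies outside its binding domain — allowed.
— Oscar: possessor inside the object DP of the clause headed by 'admired'; is c-commanded by the pronoun; coreference would bind this R-expression — blocked (Principle C).

Arjun, Hassan, Jonas' nephew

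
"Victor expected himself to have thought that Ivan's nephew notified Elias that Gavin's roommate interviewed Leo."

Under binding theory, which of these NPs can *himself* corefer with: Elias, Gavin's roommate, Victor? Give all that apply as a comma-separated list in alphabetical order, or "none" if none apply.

*himself* is a reflexive; Principle A requires it to be bound within its binding domain — the matrix clause.
— Elias: object of the clause headed by 'notified'; does not c-command the reflexive — cannot bind it (Principle A).
— Gavin's roommate: subject of the clause headed by 'interviewed'; does not c-command the reflexive — cannot bind it (Principle A).
— Victor: subject of the matrix clause; c-commands the reflexive within its binding domain — allowed (Principle A).

Victor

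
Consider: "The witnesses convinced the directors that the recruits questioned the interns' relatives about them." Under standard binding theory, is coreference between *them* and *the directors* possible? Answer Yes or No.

*the directors* is an R-expression; Principle C requires it to be free (not bound by any c-commanding expression).
— them: second object of the clause headed by 'questioned'; the pronoun does not c-command the R-expression — coreference allowed.

Yes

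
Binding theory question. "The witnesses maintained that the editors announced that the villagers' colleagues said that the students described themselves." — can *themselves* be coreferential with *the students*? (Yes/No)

*themselves* is a reflexive; Principle A requires it to be bound within its binding domain — the clause headed by 'described'.
— the students: subject of the clause headed by 'described'; c-commands the reflexive within its binding domain — allowed (Principle A).

Yes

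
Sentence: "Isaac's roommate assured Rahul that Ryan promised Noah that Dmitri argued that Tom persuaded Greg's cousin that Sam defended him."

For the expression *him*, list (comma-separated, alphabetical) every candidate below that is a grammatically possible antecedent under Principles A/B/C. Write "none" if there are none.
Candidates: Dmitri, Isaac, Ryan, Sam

Dmitri, Isaac, Ryan

*him* is a pronoun; Principle B requires it to be free in its binding domain — the clause headed by 'defended'.
— Dmitri: subject of the clause headed by 'argued'; c-commands the pronoun but lies outside its binding domain — allowed.
— Isaac: possessor inside the subject DP of the matrix clause; does not c-command the pronoun — Principle B does not apply; allowed.
— Ryan: subject of the clause headed by 'promised'; c-commands the pronoun but lies outside its binding domain — allowed.
— Sam: subject of the clause headed by 'defended'; c-commands the pronoun within its binding domain — blocked (Principle B).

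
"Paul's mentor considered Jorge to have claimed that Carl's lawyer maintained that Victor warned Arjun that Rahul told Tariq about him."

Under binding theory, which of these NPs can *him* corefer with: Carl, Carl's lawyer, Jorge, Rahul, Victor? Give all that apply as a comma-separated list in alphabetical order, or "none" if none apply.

*him* is a pronoun; Principle B requires it to be free in its binding domain — the clause headed by 'told'.
— Carl: possessor inside the subject DP of the clause headed by 'maintained'; does not c-command the pronoun — Principle B does not apply; allowed.
— Carl's lawyer: subject of the clause headed by 'maintained'; c-commands the pronoun but lies outside its binding domain — allowed.
— Jorge: subject of the clause headed by 'claimed'; c-commands the pronoun but lies outside its binding domain — allowed.
— Rahul: subject of the clause headed by 'told'; c-commands the pronoun within its binding domain — blocked (Principle B).
— Victor: subject of the clause headed by 'warned'; c-commands the pronoun but lies outside its binding domain — allowed.

Carl, Carl's lawyer, Jorge, Victor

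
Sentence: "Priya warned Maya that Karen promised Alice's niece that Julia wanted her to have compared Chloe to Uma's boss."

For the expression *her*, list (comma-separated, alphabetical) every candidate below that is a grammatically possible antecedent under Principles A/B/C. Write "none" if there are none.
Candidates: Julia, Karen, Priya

Karen, Priya

*her* is a pronoun; Principle B requires it to be free in its binding domain — the clause headed by 'wanted'.
— Julia: subject of the clause headed by 'wanted'; c-commands the pronoun within its binding domain — blocked (Principle B).
— Karen: subject of the clause headed by 'promised'; c-commands the pronoun but lies outside its binding domain — allowed.
— Priya: subject of the matrix clause; c-commands the pronoun but lies outside its binding domain — allowed.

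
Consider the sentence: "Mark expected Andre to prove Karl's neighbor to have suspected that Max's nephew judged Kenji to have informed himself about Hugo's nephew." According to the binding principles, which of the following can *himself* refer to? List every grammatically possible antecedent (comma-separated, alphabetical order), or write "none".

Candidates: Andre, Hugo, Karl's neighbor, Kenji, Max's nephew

Kenji

*himself* is a reflexive; Principle A requires it to be bound within its binding domain — the clause headed by 'informed'.
— Andre: subject of the clause headed by 'prove'; c-commands the reflexive but lies outside its binding domain — cannot bind it (Principle A).
— Hugo: possessor inside the second object DP of the clause headed by 'informed'; does not c-command the reflexive — cannot bind it (Principle A).
— Karl's neighbor: subject of the clause headed by 'suspected'; c-commands the reflexive but lies outside its binding domain — cannot bind it (Principle A).
— Kenji: subject of the clause headed by 'informed'; c-commands the reflexive within its binding domain — allowed (Principle A).
— Max's nephew: subject of the clause headed by 'judged'; c-commands the reflexive but lies outside its binding domain — cannot bind it (Principle A).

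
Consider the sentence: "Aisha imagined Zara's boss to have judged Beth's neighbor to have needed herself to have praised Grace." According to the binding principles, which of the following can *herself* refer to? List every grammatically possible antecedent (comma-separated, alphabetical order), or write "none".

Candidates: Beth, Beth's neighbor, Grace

Beth's neighbor

*herself* is a reflexive; Principle A requires it to be bound within its binding domain — the clause headed by 'needed'.
— Beth: possessor inside the subject DP of the clause headed by 'needed'; does not c-command the reflexive — cannot bind it (Principle A).
— Beth's neighbor: subject of the clause headed by 'needed'; c-commands the reflexive within its binding domain — allowed (Principle A).
— Grace: object of the clause headed by 'praised'; does not c-command the reflexive — cannot bind it (Principle A).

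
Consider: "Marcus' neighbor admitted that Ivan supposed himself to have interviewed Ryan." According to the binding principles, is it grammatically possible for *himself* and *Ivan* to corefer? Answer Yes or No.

*himself* is a reflexive; Principle A requires it to be bound within its binding domain — the clause headed by 'supposed'.
— Ivan: subject of the clause headed by 'supposed'; c-commands the reflexive within its binding domain — allowed (Principle A).

Yes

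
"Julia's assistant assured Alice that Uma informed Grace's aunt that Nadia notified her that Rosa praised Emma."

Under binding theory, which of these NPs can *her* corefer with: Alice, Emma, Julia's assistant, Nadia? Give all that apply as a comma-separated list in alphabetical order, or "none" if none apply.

*her* is a pronoun; Principle B requires it to be free in its binding domain — the clause headed by 'notified'.
— Alice: object of the matrix clause; c-commands the pronoun but lies outside its binding domain — allowed.
— Emma: object of the clause headed by 'praised'; is c-commanded by the pronoun; coreference would bind this R-expression — blocked (Principle C).
— Julia's assistant: subject of the matrix clause; c-commands the pronoun but lies outside its binding domain — allowed.
— Nadia: subject of the clause headed by 'notified'; c-commands the pronoun within its binding domain — blocked (Principle B).

Alice, Julia's assistant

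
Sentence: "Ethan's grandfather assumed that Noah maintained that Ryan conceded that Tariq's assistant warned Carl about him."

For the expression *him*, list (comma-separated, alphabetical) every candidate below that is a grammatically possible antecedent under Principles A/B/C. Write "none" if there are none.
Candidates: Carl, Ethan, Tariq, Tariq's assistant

Ethan, Tariq

*him* is a pronoun; Principle B requires it to be free in its binding domain — the clause headed by 'warned'.
— Carl: object of the clause headed by 'warned'; c-commands the pronoun within its binding domain — blocked (Principle B).
— Ethan: possessor inside the subject DP of the matrix clause; does not c-command the pronoun — Principle B does not apply; allowed.
— Tariq: possessor inside the subject DP of the clause headed by 'warned'; does not c-command the pronoun — Principle B does not apply; allowed.
— Tariq's assistant: subject of the clause headed by 'warned'; c-commands the pronoun within its binding domain — blocked (Principle B).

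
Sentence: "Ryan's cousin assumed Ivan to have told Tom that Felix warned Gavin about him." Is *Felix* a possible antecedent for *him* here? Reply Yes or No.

*him* is a pronoun; Principle B requires it to be free in its binding domain — the clause headed by 'warned'.
— Felix: subject of the clause headed by 'warned'; c-commands the pronoun within its binding domain — blocked (Principle B).

No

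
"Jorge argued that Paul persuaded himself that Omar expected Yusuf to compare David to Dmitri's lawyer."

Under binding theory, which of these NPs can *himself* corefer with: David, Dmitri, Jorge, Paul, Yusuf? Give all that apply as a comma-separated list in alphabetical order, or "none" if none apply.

Paul

*himself* is a reflexive; Principle A requires it to be bound within its binding domain — the clause headed by 'persuaded'.
— David: object of the clause headed by 'compare'; does not c-command the reflexive — cannot bind it (Principle A).
— Dmitri: possessor inside the second object DP of the clause headed by 'compare'; does not c-command the reflexive — cannot bind it (Principle A).
— Jorge: subject of the matrix clause; c-commands the reflexive but lies outside its binding domain — cannot bind it (Principle A).
— Paul: subject of the clause headed by 'persuaded'; c-commands the reflexive within its binding domain — allowed (Principle A).
— Yusuf: subject of the clause headed by 'compare'; does not c-command the reflexive — cannot bind it (Principle A).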